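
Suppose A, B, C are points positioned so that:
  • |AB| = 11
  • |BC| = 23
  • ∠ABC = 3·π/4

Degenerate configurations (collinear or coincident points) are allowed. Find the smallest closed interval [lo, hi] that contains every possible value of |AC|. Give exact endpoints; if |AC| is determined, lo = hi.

|AC| = √(253·√(2) + 650)  (≈ 31.7458)

|AB| ∈ {11}
|BC| ∈ {23}
|AC| ∈ {√(253·√(2) + 650)}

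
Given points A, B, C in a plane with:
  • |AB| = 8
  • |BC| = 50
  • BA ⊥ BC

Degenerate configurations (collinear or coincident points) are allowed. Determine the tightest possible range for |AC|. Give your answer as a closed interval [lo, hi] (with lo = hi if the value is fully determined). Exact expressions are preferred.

|AB| ∈ {8}
|BC| ∈ {50}
|AC| ∈ {2·√(641)}

|AC| = 2·√(641)  (≈ 50.6360)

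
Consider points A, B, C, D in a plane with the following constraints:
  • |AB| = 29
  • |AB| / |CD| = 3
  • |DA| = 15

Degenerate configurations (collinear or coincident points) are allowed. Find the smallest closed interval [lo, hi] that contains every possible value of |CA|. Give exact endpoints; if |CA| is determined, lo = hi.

|AB| ∈ {29}
|AD| ∈ {15}
|CD| ∈ {29/3}
|BD| ∈ [14, 44]
|AC| ∈ [16/3, 74/3]
|BC| ∈ [13/3, 161/3]

|CA| ∈ [16/3, 74/3]  (≈ [5.3333, 24.6667])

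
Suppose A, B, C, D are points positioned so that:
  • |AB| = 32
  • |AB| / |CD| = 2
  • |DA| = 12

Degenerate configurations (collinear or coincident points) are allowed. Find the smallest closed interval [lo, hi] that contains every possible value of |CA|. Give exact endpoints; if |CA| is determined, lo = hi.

|AB| ∈ {32}
|AD| ∈ {12}
|CD| ∈ {16}
|BD| ∈ [20, 44]
|AC| ∈ [4, 28]
|BC| ∈ [4, 60]

|CA| ∈ [4, 28]  (≈ [4.0000, 28.0000])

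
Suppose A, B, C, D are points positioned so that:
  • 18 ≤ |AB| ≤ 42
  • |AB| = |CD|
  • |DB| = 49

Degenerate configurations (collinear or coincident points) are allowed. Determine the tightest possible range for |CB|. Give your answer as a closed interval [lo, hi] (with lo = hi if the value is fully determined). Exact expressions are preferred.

|AB| ∈ [18, 42]
|BD| ∈ {49}
|CD| ∈ [18, 42]
|AD| ∈ [7, 91]
|BC| ∈ [7, 91]
|AC| ∈ [0, 133]

|CB| ∈ [7, 91]  (≈ [7.0000, 91.0000])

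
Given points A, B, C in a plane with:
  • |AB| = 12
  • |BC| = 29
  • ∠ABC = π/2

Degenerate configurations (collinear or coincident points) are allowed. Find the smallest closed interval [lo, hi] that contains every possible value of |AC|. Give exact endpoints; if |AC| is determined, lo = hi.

|AB| ∈ {12}
|BC| ∈ {29}
|AC| ∈ {√(985)}

|AC| = √(985)  (≈ 31.3847)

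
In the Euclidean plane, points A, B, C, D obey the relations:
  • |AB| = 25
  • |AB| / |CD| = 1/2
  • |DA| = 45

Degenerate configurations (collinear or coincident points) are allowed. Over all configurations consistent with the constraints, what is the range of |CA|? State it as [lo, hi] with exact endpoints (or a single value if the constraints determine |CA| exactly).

|CA| ∈ [5, 95]  (≈ [5.0000, 95.0000])

|AB| ∈ {25}
|AD| ∈ {45}
|CD| ∈ {50}
|BD| ∈ [20, 70]
|AC| ∈ [5, 95]
|BC| ∈ [0, 120]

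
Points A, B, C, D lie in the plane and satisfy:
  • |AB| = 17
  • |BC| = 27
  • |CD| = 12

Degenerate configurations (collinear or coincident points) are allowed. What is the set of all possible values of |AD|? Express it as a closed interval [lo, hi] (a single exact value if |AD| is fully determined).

|AB| ∈ {17}
|BC| ∈ {27}
|CD| ∈ {12}
|AC| ∈ [10, 44]
|BD| ∈ [15, 39]
|AD| ∈ [0, 56]

|AD| ∈ [0, 56]  (≈ [0.0000, 56.0000])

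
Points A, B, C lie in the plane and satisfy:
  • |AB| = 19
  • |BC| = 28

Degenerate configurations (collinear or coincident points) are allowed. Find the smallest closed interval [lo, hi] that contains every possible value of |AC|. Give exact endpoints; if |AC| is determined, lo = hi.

|AC| ∈ [9, 47]  (≈ [9.0000, 47.0000])

|AB| ∈ {19}
|BC| ∈ {28}
|AC| ∈ [9, 47]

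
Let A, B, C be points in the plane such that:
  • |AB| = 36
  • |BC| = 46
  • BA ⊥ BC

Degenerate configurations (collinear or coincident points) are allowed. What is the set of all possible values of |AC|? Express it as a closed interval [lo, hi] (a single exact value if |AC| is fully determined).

|AC| = 2·√(853)  (≈ 58.4123)

|AB| ∈ {36}
|BC| ∈ {46}
|AC| ∈ {2·√(853)}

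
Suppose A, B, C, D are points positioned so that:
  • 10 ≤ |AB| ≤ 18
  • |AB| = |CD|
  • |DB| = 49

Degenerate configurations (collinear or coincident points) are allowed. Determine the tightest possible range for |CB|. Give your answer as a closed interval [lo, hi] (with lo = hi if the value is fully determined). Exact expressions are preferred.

|CB| ∈ [31, 67]  (≈ [31.0000, 67.0000])

|AB| ∈ [10, 18]
|BD| ∈ {49}
|CD| ∈ [10, 18]
|AD| ∈ [31, 67]
|BC| ∈ [31, 67]
|AC| ∈ [13, 85]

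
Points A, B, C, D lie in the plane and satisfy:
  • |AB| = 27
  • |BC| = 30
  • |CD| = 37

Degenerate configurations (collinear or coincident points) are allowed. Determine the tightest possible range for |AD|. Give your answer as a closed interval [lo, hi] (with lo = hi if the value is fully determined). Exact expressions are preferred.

|AD| ∈ [0, 94]  (≈ [0.0000, 94.0000])

|AB| ∈ {27}
|BC| ∈ {30}
|CD| ∈ {37}
|AC| ∈ [3, 57]
|BD| ∈ [7, 67]
|AD| ∈ [0, 94]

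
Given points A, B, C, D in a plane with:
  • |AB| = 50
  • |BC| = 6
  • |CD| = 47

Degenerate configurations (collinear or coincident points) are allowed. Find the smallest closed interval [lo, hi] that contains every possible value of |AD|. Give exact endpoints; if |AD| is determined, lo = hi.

|AD| ∈ [0, 103]  (≈ [0.0000, 103.0000])

|AB| ∈ {50}
|BC| ∈ {6}
|CD| ∈ {47}
|AC| ∈ [44, 56]
|BD| ∈ [41, 53]
|AD| ∈ [0, 103]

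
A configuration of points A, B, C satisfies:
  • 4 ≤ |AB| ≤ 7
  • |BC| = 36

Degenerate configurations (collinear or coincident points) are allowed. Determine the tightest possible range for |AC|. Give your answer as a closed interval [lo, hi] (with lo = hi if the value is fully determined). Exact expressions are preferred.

|AB| ∈ [4, 7]
|BC| ∈ {36}
|AC| ∈ [29, 43]

|AC| ∈ [29, 43]  (≈ [29.0000, 43.0000])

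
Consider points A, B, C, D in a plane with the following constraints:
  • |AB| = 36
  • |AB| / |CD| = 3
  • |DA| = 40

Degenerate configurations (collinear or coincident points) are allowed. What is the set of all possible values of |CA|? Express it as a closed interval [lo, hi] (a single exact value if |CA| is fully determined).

|AB| ∈ {36}
|AD| ∈ {40}
|CD| ∈ {12}
|BD| ∈ [4, 76]
|AC| ∈ [28, 52]
|BC| ∈ [0, 88]

|CA| ∈ [28, 52]  (≈ [28.0000, 52.0000])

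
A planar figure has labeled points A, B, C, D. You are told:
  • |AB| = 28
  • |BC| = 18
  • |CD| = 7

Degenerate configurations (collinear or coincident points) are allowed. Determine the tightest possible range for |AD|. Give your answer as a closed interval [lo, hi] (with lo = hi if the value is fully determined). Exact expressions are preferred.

|AD| ∈ [3, 53]  (≈ [3.0000, 53.0000])

|AB| ∈ {28}
|BC| ∈ {18}
|CD| ∈ {7}
|AC| ∈ [10, 46]
|BD| ∈ [11, 25]
|AD| ∈ [3, 53]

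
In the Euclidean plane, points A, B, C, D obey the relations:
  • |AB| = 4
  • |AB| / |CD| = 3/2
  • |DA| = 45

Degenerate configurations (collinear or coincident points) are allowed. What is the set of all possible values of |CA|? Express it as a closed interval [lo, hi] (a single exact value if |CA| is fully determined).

|CA| ∈ [127/3, 143/3]  (≈ [42.3333, 47.6667])

|AB| ∈ {4}
|AD| ∈ {45}
|CD| ∈ {8/3}
|BD| ∈ [41, 49]
|AC| ∈ [127/3, 143/3]
|BC| ∈ [115/3, 155/3]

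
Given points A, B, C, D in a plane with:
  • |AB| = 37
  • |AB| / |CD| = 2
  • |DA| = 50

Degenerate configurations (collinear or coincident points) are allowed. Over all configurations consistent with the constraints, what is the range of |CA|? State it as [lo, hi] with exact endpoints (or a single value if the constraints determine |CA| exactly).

|CA| ∈ [63/2, 137/2]  (≈ [31.5000, 68.5000])

|AB| ∈ {37}
|AD| ∈ {50}
|CD| ∈ {37/2}
|BD| ∈ [13, 87]
|AC| ∈ [63/2, 137/2]
|BC| ∈ [0, 211/2]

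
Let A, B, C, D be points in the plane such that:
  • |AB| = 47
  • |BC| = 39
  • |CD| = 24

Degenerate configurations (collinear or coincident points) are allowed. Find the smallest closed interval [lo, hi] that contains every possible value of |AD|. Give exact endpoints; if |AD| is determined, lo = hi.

|AD| ∈ [0, 110]  (≈ [0.0000, 110.0000])

|AB| ∈ {47}
|BC| ∈ {39}
|CD| ∈ {24}
|AC| ∈ [8, 86]
|BD| ∈ [15, 63]
|AD| ∈ [0, 110]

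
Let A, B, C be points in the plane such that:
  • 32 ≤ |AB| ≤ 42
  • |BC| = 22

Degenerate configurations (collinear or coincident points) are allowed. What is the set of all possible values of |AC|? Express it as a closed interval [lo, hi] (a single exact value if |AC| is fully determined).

|AC| ∈ [10, 64]  (≈ [10.0000, 64.0000])

|AB| ∈ [32, 42]
|BC| ∈ {22}
|AC| ∈ [10, 64]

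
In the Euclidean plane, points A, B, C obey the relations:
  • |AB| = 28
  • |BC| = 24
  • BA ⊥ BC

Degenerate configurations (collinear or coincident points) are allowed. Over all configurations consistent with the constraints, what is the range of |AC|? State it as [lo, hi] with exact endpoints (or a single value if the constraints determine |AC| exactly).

|AB| ∈ {28}
|BC| ∈ {24}
|AC| ∈ {4·√(85)}

|AC| = 4·√(85)  (≈ 36.8782)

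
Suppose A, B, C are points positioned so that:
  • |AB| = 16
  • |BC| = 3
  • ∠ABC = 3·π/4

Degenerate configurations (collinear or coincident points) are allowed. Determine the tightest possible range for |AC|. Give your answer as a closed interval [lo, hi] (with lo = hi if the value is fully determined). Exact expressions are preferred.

|AC| = √(48·√(2) + 265)  (≈ 18.2451)

|AB| ∈ {16}
|BC| ∈ {3}
|AC| ∈ {√(48·√(2) + 265)}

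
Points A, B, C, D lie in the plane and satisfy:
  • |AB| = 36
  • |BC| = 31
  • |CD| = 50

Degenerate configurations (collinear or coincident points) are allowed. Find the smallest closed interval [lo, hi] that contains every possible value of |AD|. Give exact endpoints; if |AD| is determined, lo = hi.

|AB| ∈ {36}
|BC| ∈ {31}
|CD| ∈ {50}
|AC| ∈ [5, 67]
|BD| ∈ [19, 81]
|AD| ∈ [0, 117]

|AD| ∈ [0, 117]  (≈ [0.0000, 117.0000])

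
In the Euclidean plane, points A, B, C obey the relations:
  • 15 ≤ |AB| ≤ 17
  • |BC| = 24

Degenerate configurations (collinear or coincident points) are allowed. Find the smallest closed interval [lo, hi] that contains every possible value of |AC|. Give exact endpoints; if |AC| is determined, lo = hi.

|AB| ∈ [15, 17]
|BC| ∈ {24}
|AC| ∈ [7, 41]

|AC| ∈ [7, 41]  (≈ [7.0000, 41.0000])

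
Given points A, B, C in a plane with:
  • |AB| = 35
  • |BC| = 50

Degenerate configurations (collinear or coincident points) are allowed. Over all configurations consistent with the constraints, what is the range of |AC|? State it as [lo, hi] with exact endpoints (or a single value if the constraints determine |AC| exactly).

|AC| ∈ [15, 85]  (≈ [15.0000, 85.0000])

|AB| ∈ {35}
|BC| ∈ {50}
|AC| ∈ [15, 85]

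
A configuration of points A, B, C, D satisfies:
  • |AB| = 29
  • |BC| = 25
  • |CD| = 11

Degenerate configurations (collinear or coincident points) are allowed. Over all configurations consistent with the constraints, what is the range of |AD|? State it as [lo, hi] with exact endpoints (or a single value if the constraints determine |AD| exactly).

|AB| ∈ {29}
|BC| ∈ {25}
|CD| ∈ {11}
|AC| ∈ [4, 54]
|BD| ∈ [14, 36]
|AD| ∈ [0, 65]

|AD| ∈ [0, 65]  (≈ [0.0000, 65.0000])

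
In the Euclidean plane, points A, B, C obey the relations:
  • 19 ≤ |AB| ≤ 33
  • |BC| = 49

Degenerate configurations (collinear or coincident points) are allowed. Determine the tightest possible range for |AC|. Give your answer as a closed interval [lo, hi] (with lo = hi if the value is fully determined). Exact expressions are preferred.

|AC| ∈ [16, 82]  (≈ [16.0000, 82.0000])

|AB| ∈ [19, 33]
|BC| ∈ {49}
|AC| ∈ [16, 82]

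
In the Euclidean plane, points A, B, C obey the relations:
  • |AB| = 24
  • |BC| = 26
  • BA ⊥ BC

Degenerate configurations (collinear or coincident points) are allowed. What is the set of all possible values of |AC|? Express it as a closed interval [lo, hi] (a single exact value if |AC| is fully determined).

|AC| = 2·√(313)  (≈ 35.3836)

|AB| ∈ {24}
|BC| ∈ {26}
|AC| ∈ {2·√(313)}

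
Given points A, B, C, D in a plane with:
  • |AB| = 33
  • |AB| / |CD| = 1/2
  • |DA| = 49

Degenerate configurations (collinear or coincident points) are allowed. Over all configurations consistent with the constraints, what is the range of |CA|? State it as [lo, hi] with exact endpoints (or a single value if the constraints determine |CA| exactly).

|AB| ∈ {33}
|AD| ∈ {49}
|CD| ∈ {66}
|BD| ∈ [16, 82]
|AC| ∈ [17, 115]
|BC| ∈ [0, 148]

|CA| ∈ [17, 115]  (≈ [17.0000, 115.0000])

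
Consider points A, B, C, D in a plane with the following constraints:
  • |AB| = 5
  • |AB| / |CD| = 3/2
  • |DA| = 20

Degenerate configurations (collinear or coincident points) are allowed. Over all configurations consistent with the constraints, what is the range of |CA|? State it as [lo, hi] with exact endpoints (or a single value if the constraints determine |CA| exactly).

|CA| ∈ [50/3, 70/3]  (≈ [16.6667, 23.3333])

|AB| ∈ {5}
|AD| ∈ {20}
|CD| ∈ {10/3}
|BD| ∈ [15, 25]
|AC| ∈ [50/3, 70/3]
|BC| ∈ [35/3, 85/3]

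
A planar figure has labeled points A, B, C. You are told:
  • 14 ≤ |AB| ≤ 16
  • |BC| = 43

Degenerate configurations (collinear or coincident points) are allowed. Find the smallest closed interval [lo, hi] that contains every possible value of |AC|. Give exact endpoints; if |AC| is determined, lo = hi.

|AC| ∈ [27, 59]  (≈ [27.0000, 59.0000])

|AB| ∈ [14, 16]
|BC| ∈ {43}
|AC| ∈ [27, 59]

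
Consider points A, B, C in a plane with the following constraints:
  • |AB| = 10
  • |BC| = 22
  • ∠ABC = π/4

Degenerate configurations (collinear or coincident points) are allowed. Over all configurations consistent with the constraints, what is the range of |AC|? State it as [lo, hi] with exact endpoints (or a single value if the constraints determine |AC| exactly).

|AC| = 2·√(146 - 55·√(2))  (≈ 16.5189)

|AB| ∈ {10}
|BC| ∈ {22}
|AC| ∈ {2·√(146 - 55·√(2))}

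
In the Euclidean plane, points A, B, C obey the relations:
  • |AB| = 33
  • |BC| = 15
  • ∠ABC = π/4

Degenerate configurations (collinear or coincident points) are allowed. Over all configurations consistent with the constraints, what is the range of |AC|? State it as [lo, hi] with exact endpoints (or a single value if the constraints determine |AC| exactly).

|AB| ∈ {33}
|BC| ∈ {15}
|AC| ∈ {3·√(146 - 55·√(2))}

|AC| = 3·√(146 - 55·√(2))  (≈ 24.7783)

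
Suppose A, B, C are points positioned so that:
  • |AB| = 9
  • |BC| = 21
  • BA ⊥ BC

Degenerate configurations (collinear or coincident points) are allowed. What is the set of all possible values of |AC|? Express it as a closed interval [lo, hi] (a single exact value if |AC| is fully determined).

|AB| ∈ {9}
|BC| ∈ {21}
|AC| ∈ {3·√(58)}

|AC| = 3·√(58)  (≈ 22.8473)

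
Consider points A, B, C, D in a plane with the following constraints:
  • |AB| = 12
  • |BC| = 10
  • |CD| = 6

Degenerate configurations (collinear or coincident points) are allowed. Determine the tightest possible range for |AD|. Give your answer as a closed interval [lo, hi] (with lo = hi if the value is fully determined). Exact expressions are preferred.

|AD| ∈ [0, 28]  (≈ [0.0000, 28.0000])

|AB| ∈ {12}
|BC| ∈ {10}
|CD| ∈ {6}
|AC| ∈ [2, 22]
|BD| ∈ [4, 16]
|AD| ∈ [0, 28]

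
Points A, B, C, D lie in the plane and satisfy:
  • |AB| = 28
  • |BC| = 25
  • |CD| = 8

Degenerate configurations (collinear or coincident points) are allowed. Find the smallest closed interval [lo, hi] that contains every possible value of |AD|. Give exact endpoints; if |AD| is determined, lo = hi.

|AB| ∈ {28}
|BC| ∈ {25}
|CD| ∈ {8}
|AC| ∈ [3, 53]
|BD| ∈ [17, 33]
|AD| ∈ [0, 61]

|AD| ∈ [0, 61]  (≈ [0.0000, 61.0000])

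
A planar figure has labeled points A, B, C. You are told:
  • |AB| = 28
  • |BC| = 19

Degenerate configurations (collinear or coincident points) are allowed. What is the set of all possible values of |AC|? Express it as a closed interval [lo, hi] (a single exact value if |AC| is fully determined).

|AB| ∈ {28}
|BC| ∈ {19}
|AC| ∈ [9, 47]

|AC| ∈ [9, 47]  (≈ [9.0000, 47.0000])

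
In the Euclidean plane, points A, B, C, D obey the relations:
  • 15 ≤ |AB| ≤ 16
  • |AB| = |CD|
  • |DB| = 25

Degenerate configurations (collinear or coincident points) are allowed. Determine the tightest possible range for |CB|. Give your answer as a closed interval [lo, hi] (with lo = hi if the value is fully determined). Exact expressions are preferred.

|AB| ∈ [15, 16]
|BD| ∈ {25}
|CD| ∈ [15, 16]
|AD| ∈ [9, 41]
|BC| ∈ [9, 41]
|AC| ∈ [0, 57]

|CB| ∈ [9, 41]  (≈ [9.0000, 41.0000])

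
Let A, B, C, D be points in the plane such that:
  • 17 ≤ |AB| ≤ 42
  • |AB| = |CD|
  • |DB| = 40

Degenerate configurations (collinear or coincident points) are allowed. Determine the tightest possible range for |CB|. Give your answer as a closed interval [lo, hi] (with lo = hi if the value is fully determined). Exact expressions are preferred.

|AB| ∈ [17, 42]
|BD| ∈ {40}
|CD| ∈ [17, 42]
|AD| ∈ [0, 82]
|BC| ∈ [0, 82]
|AC| ∈ [0, 124]

|CB| ∈ [0, 82]  (≈ [0.0000, 82.0000])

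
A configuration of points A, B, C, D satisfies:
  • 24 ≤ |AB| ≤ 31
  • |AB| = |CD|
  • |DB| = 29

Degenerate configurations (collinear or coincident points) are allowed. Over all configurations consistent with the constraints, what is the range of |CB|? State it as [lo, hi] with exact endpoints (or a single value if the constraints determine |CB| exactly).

|CB| ∈ [0, 60]  (≈ [0.0000, 60.0000])

|AB| ∈ [24, 31]
|BD| ∈ {29}
|CD| ∈ [24, 31]
|AD| ∈ [0, 60]
|BC| ∈ [0, 60]
|AC| ∈ [0, 91]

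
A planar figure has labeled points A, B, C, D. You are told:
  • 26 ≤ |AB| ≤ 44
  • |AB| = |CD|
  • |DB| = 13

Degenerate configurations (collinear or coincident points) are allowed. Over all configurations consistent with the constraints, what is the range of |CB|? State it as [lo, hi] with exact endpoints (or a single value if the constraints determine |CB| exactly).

|CB| ∈ [13, 57]  (≈ [13.0000, 57.0000])

|AB| ∈ [26, 44]
|BD| ∈ {13}
|CD| ∈ [26, 44]
|AD| ∈ [13, 57]
|BC| ∈ [13, 57]
|AC| ∈ [0, 101]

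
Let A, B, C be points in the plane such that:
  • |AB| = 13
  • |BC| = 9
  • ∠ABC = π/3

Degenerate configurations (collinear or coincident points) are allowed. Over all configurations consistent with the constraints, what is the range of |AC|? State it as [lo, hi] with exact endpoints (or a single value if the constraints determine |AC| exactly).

|AB| ∈ {13}
|BC| ∈ {9}
|AC| ∈ {√(133)}

|AC| = √(133)  (≈ 11.5326)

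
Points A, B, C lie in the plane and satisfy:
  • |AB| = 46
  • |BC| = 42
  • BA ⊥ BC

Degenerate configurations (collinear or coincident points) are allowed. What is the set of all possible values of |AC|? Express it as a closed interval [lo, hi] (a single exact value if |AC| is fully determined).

|AC| = 2·√(970)  (≈ 62.2896)

|AB| ∈ {46}
|BC| ∈ {42}
|AC| ∈ {2·√(970)}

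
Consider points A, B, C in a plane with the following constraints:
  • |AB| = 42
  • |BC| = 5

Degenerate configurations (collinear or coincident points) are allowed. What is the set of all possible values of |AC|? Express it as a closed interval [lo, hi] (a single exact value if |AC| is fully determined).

|AB| ∈ {42}
|BC| ∈ {5}
|AC| ∈ [37, 47]

|AC| ∈ [37, 47]  (≈ [37.0000, 47.0000])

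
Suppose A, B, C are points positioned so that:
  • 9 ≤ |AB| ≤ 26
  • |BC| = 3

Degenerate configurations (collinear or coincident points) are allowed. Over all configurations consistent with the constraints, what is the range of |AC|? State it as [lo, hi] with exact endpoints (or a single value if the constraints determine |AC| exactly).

|AB| ∈ [9, 26]
|BC| ∈ {3}
|AC| ∈ [6, 29]

|AC| ∈ [6, 29]  (≈ [6.0000, 29.0000])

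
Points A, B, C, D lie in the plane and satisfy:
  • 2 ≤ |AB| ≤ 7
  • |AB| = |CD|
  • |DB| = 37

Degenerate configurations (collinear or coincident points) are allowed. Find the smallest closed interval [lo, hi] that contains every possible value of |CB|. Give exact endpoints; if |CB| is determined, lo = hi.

|AB| ∈ [2, 7]
|BD| ∈ {37}
|CD| ∈ [2, 7]
|AD| ∈ [30, 44]
|BC| ∈ [30, 44]
|AC| ∈ [23, 51]

|CB| ∈ [30, 44]  (≈ [30.0000, 44.0000])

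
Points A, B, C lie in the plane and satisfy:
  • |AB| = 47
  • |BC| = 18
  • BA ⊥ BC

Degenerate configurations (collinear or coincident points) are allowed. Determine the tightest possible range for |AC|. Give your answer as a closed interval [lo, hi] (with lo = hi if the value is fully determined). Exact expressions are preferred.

|AC| = √(2533)  (≈ 50.3289)

|AB| ∈ {47}
|BC| ∈ {18}
|AC| ∈ {√(2533)}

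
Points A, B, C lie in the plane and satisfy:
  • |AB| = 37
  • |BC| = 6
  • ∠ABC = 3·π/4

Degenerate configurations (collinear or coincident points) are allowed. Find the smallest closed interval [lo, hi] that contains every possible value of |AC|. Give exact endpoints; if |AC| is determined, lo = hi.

|AB| ∈ {37}
|BC| ∈ {6}
|AC| ∈ {√(222·√(2) + 1405)}

|AC| = √(222·√(2) + 1405)  (≈ 41.4603)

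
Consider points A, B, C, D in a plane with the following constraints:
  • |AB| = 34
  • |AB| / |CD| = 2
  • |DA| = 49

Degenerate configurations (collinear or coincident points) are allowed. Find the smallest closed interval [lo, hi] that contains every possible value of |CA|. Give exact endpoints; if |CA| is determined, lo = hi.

|CA| ∈ [32, 66]  (≈ [32.0000, 66.0000])

|AB| ∈ {34}
|AD| ∈ {49}
|CD| ∈ {17}
|BD| ∈ [15, 83]
|AC| ∈ [32, 66]
|BC| ∈ [0, 100]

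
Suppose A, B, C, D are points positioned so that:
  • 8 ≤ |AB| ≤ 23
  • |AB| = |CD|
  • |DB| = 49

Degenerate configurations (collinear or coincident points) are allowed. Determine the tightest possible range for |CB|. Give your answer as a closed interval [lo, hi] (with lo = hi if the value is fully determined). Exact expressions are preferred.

|CB| ∈ [26, 72]  (≈ [26.0000, 72.0000])

|AB| ∈ [8, 23]
|BD| ∈ {49}
|CD| ∈ [8, 23]
|AD| ∈ [26, 72]
|BC| ∈ [26, 72]
|AC| ∈ [3, 95]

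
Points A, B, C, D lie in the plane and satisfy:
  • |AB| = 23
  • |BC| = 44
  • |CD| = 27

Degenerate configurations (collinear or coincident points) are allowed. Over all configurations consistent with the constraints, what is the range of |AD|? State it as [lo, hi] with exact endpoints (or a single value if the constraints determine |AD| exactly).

|AD| ∈ [0, 94]  (≈ [0.0000, 94.0000])

|AB| ∈ {23}
|BC| ∈ {44}
|CD| ∈ {27}
|AC| ∈ [21, 67]
|BD| ∈ [17, 71]
|AD| ∈ [0, 94]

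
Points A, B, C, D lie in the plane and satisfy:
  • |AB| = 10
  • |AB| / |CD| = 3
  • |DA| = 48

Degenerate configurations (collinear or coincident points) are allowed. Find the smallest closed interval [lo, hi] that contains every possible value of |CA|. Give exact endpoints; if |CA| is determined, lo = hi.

|AB| ∈ {10}
|AD| ∈ {48}
|CD| ∈ {10/3}
|BD| ∈ [38, 58]
|AC| ∈ [134/3, 154/3]
|BC| ∈ [104/3, 184/3]

|CA| ∈ [134/3, 154/3]  (≈ [44.6667, 51.3333])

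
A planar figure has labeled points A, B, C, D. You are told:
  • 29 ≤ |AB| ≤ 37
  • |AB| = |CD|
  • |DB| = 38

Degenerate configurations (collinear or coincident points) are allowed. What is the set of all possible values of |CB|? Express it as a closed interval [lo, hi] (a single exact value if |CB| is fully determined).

|CB| ∈ [1, 75]  (≈ [1.0000, 75.0000])

|AB| ∈ [29, 37]
|BD| ∈ {38}
|CD| ∈ [29, 37]
|AD| ∈ [1, 75]
|BC| ∈ [1, 75]
|AC| ∈ [0, 112]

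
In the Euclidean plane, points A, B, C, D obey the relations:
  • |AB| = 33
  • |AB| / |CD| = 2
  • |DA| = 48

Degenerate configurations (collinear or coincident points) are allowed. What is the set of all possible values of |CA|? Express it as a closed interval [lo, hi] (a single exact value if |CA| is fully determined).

|CA| ∈ [63/2, 129/2]  (≈ [31.5000, 64.5000])

|AB| ∈ {33}
|AD| ∈ {48}
|CD| ∈ {33/2}
|BD| ∈ [15, 81]
|AC| ∈ [63/2, 129/2]
|BC| ∈ [0, 195/2]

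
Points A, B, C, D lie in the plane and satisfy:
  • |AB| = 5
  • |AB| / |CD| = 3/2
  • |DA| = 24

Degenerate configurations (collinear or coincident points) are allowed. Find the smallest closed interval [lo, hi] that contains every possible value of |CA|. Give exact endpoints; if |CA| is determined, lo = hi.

|AB| ∈ {5}
|AD| ∈ {24}
|CD| ∈ {10/3}
|BD| ∈ [19, 29]
|AC| ∈ [62/3, 82/3]
|BC| ∈ [47/3, 97/3]

|CA| ∈ [62/3, 82/3]  (≈ [20.6667, 27.3333])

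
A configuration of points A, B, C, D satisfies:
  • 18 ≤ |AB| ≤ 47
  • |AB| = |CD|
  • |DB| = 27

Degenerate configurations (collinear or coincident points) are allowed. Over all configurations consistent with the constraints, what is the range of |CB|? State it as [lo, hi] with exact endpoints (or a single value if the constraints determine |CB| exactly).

|AB| ∈ [18, 47]
|BD| ∈ {27}
|CD| ∈ [18, 47]
|AD| ∈ [0, 74]
|BC| ∈ [0, 74]
|AC| ∈ [0, 121]

|CB| ∈ [0, 74]  (≈ [0.0000, 74.0000])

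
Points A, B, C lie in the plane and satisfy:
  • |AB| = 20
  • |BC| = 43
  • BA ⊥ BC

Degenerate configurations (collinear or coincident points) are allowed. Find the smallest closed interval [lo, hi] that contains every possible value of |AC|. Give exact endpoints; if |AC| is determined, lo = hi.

|AC| = √(2249)  (≈ 47.4236)

|AB| ∈ {20}
|BC| ∈ {43}
|AC| ∈ {√(2249)}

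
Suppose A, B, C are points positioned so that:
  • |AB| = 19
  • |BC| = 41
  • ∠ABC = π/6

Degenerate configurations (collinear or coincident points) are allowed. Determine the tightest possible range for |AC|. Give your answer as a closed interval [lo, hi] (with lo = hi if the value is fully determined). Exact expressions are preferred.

|AB| ∈ {19}
|BC| ∈ {41}
|AC| ∈ {√(2042 - 779·√(3))}

|AC| = √(2042 - 779·√(3))  (≈ 26.3198)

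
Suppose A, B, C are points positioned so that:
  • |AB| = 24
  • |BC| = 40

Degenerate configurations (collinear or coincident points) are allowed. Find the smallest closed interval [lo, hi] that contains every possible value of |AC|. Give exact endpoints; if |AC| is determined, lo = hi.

|AC| ∈ [16, 64]  (≈ [16.0000, 64.0000])

|AB| ∈ {24}
|BC| ∈ {40}
|AC| ∈ [16, 64]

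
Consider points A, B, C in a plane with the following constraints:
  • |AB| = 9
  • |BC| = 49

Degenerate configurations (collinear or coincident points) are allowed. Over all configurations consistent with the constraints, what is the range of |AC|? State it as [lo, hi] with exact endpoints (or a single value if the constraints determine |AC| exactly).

|AB| ∈ {9}
|BC| ∈ {49}
|AC| ∈ [40, 58]

|AC| ∈ [40, 58]  (≈ [40.0000, 58.0000])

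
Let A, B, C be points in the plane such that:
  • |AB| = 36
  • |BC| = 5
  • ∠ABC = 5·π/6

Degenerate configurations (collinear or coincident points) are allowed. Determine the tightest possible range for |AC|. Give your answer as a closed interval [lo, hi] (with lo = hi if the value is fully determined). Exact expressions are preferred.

|AC| = √(180·√(3) + 1321)  (≈ 40.4075)

|AB| ∈ {36}
|BC| ∈ {5}
|AC| ∈ {√(180·√(3) + 1321)}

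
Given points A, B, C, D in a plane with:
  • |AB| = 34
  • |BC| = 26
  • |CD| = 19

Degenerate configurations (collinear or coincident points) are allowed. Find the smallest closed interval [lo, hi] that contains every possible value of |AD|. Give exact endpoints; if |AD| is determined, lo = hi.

|AD| ∈ [0, 79]  (≈ [0.0000, 79.0000])

|AB| ∈ {34}
|BC| ∈ {26}
|CD| ∈ {19}
|AC| ∈ [8, 60]
|BD| ∈ [7, 45]
|AD| ∈ [0, 79]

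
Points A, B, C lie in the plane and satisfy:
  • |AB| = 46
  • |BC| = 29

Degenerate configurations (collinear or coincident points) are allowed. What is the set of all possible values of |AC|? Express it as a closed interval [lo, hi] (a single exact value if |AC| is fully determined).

|AC| ∈ [17, 75]  (≈ [17.0000, 75.0000])

|AB| ∈ {46}
|BC| ∈ {29}
|AC| ∈ [17, 75]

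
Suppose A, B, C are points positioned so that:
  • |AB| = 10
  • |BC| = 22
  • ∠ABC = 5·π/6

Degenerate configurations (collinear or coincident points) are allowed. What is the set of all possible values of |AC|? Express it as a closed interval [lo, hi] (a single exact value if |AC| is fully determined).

|AB| ∈ {10}
|BC| ∈ {22}
|AC| ∈ {2·√(55·√(3) + 146)}

|AC| = 2·√(55·√(3) + 146)  (≈ 31.0653)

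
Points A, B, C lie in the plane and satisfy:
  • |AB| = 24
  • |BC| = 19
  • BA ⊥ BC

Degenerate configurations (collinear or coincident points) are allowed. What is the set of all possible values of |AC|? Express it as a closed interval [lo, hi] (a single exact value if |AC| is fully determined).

|AB| ∈ {24}
|BC| ∈ {19}
|AC| ∈ {√(937)}

|AC| = √(937)  (≈ 30.6105)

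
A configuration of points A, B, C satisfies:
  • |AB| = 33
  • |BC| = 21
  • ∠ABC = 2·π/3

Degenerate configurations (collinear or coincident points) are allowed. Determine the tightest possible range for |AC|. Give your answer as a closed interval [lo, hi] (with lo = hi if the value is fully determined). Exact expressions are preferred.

|AC| = 3·√(247)  (≈ 47.1487)

|AB| ∈ {33}
|BC| ∈ {21}
|AC| ∈ {3·√(247)}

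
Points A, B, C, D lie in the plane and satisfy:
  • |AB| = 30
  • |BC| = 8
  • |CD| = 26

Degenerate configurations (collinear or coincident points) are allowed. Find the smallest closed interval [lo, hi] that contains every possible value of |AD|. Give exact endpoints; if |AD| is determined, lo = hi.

|AB| ∈ {30}
|BC| ∈ {8}
|CD| ∈ {26}
|AC| ∈ [22, 38]
|BD| ∈ [18, 34]
|AD| ∈ [0, 64]

|AD| ∈ [0, 64]  (≈ [0.0000, 64.0000])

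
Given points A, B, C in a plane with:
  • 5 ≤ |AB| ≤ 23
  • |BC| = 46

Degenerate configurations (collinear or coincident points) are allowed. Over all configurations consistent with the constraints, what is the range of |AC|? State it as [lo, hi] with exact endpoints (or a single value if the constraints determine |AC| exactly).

|AB| ∈ [5, 23]
|BC| ∈ {46}
|AC| ∈ [23, 69]

|AC| ∈ [23, 69]  (≈ [23.0000, 69.0000])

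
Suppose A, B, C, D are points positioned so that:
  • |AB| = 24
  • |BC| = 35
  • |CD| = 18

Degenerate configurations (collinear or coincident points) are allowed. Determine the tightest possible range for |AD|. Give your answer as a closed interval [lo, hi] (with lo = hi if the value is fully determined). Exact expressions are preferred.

|AB| ∈ {24}
|BC| ∈ {35}
|CD| ∈ {18}
|AC| ∈ [11, 59]
|BD| ∈ [17, 53]
|AD| ∈ [0, 77]

|AD| ∈ [0, 77]  (≈ [0.0000, 77.0000])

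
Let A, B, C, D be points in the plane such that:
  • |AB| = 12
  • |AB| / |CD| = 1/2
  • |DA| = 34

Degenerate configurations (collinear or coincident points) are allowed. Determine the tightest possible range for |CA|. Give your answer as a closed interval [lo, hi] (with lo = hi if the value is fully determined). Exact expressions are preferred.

|CA| ∈ [10, 58]  (≈ [10.0000, 58.0000])

|AB| ∈ {12}
|AD| ∈ {34}
|CD| ∈ {24}
|BD| ∈ [22, 46]
|AC| ∈ [10, 58]
|BC| ∈ [0, 70]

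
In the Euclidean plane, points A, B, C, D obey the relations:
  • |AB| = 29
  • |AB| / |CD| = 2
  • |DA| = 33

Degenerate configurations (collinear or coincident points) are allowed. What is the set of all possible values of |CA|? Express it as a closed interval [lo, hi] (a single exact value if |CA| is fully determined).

|CA| ∈ [37/2, 95/2]  (≈ [18.5000, 47.5000])

|AB| ∈ {29}
|AD| ∈ {33}
|CD| ∈ {29/2}
|BD| ∈ [4, 62]
|AC| ∈ [37/2, 95/2]
|BC| ∈ [0, 153/2]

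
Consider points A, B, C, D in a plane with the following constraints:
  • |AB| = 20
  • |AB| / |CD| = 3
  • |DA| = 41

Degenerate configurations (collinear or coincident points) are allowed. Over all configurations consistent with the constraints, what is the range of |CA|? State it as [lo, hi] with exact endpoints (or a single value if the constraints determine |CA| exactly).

|AB| ∈ {20}
|AD| ∈ {41}
|CD| ∈ {20/3}
|BD| ∈ [21, 61]
|AC| ∈ [103/3, 143/3]
|BC| ∈ [43/3, 203/3]

|CA| ∈ [103/3, 143/3]  (≈ [34.3333, 47.6667])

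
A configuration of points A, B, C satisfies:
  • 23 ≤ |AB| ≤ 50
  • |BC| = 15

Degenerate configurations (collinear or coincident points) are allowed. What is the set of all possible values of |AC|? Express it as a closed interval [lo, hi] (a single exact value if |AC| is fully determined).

|AB| ∈ [23, 50]
|BC| ∈ {15}
|AC| ∈ [8, 65]

|AC| ∈ [8, 65]  (≈ [8.0000, 65.0000])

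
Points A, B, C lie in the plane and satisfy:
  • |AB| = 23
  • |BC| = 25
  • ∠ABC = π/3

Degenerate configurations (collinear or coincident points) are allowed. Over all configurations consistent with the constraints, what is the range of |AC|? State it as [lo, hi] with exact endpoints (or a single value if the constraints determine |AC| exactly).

|AC| = √(579)  (≈ 24.0624)

|AB| ∈ {23}
|BC| ∈ {25}
|AC| ∈ {√(579)}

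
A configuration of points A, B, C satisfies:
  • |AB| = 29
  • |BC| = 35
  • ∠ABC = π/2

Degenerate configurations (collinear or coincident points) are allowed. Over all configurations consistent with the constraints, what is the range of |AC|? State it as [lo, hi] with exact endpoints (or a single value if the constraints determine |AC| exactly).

|AB| ∈ {29}
|BC| ∈ {35}
|AC| ∈ {√(2066)}

|AC| = √(2066)  (≈ 45.4533)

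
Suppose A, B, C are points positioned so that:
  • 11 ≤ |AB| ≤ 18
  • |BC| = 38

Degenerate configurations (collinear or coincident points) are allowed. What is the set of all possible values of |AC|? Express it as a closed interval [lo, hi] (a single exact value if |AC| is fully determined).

|AC| ∈ [20, 56]  (≈ [20.0000, 56.0000])

|AB| ∈ [11, 18]
|BC| ∈ {38}
|AC| ∈ [20, 56]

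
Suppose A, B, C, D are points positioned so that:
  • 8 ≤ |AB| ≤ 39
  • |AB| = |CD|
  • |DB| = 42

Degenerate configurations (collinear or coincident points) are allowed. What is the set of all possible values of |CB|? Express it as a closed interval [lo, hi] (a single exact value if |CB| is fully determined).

|CB| ∈ [3, 81]  (≈ [3.0000, 81.0000])

|AB| ∈ [8, 39]
|BD| ∈ {42}
|CD| ∈ [8, 39]
|AD| ∈ [3, 81]
|BC| ∈ [3, 81]
|AC| ∈ [0, 120]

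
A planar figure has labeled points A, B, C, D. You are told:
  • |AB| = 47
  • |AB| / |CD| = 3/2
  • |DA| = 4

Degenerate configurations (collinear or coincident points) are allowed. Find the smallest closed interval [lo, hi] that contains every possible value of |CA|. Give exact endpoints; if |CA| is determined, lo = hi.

|CA| ∈ [82/3, 106/3]  (≈ [27.3333, 35.3333])

|AB| ∈ {47}
|AD| ∈ {4}
|CD| ∈ {94/3}
|BD| ∈ [43, 51]
|AC| ∈ [82/3, 106/3]
|BC| ∈ [35/3, 247/3]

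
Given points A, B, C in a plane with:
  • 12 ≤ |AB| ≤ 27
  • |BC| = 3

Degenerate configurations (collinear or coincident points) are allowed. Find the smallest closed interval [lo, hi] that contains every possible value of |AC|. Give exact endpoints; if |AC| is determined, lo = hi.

|AC| ∈ [9, 30]  (≈ [9.0000, 30.0000])

|AB| ∈ [12, 27]
|BC| ∈ {3}
|AC| ∈ [9, 30]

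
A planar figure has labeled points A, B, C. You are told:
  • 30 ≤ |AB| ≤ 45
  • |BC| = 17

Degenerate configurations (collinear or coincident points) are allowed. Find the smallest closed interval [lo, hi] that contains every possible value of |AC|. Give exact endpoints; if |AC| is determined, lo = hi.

|AC| ∈ [13, 62]  (≈ [13.0000, 62.0000])

|AB| ∈ [30, 45]
|BC| ∈ {17}
|AC| ∈ [13, 62]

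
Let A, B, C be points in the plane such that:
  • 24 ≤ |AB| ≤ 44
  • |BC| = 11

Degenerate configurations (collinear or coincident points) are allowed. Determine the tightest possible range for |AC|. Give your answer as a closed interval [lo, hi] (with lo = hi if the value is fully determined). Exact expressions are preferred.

|AC| ∈ [13, 55]  (≈ [13.0000, 55.0000])

|AB| ∈ [24, 44]
|BC| ∈ {11}
|AC| ∈ [13, 55]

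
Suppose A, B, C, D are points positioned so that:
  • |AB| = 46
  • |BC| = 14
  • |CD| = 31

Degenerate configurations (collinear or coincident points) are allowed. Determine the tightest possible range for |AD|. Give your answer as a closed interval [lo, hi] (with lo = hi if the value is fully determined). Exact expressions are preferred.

|AB| ∈ {46}
|BC| ∈ {14}
|CD| ∈ {31}
|AC| ∈ [32, 60]
|BD| ∈ [17, 45]
|AD| ∈ [1, 91]

|AD| ∈ [1, 91]  (≈ [1.0000, 91.0000])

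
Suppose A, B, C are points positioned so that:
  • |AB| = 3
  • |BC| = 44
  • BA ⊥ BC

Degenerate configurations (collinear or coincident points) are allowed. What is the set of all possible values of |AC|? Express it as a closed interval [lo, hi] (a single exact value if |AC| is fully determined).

|AC| = √(1945)  (≈ 44.1022)

|AB| ∈ {3}
|BC| ∈ {44}
|AC| ∈ {√(1945)}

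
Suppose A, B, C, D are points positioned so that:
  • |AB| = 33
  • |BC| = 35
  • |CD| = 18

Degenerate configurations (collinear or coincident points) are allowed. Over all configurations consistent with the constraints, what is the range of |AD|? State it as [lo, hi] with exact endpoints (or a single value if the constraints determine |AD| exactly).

|AD| ∈ [0, 86]  (≈ [0.0000, 86.0000])

|AB| ∈ {33}
|BC| ∈ {35}
|CD| ∈ {18}
|AC| ∈ [2, 68]
|BD| ∈ [17, 53]
|AD| ∈ [0, 86]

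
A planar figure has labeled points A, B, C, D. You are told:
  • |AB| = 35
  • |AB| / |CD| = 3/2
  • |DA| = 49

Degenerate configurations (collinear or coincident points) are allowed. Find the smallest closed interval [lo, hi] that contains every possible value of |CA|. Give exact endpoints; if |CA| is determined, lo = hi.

|AB| ∈ {35}
|AD| ∈ {49}
|CD| ∈ {70/3}
|BD| ∈ [14, 84]
|AC| ∈ [77/3, 217/3]
|BC| ∈ [0, 322/3]

|CA| ∈ [77/3, 217/3]  (≈ [25.6667, 72.3333])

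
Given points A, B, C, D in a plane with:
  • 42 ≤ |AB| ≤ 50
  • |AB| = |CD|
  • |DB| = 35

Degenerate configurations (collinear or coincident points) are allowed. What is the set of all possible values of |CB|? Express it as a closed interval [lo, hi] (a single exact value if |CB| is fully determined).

|CB| ∈ [7, 85]  (≈ [7.0000, 85.0000])

|AB| ∈ [42, 50]
|BD| ∈ {35}
|CD| ∈ [42, 50]
|AD| ∈ [7, 85]
|BC| ∈ [7, 85]
|AC| ∈ [0, 135]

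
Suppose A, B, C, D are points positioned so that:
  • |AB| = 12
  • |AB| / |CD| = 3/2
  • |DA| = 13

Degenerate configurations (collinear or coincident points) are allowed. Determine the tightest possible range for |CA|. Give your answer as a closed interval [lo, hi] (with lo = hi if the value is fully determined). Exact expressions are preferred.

|CA| ∈ [5, 21]  (≈ [5.0000, 21.0000])

|AB| ∈ {12}
|AD| ∈ {13}
|CD| ∈ {8}
|BD| ∈ [1, 25]
|AC| ∈ [5, 21]
|BC| ∈ [0, 33]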